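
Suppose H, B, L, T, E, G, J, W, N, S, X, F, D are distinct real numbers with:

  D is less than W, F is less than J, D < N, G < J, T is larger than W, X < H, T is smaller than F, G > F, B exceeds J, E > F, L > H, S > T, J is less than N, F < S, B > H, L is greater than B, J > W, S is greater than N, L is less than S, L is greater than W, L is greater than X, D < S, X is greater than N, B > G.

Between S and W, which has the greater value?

Following the relations from W: W < T < F < G < J < N < X < H < B < L < S.
So W < S; S is the larger of the two.

S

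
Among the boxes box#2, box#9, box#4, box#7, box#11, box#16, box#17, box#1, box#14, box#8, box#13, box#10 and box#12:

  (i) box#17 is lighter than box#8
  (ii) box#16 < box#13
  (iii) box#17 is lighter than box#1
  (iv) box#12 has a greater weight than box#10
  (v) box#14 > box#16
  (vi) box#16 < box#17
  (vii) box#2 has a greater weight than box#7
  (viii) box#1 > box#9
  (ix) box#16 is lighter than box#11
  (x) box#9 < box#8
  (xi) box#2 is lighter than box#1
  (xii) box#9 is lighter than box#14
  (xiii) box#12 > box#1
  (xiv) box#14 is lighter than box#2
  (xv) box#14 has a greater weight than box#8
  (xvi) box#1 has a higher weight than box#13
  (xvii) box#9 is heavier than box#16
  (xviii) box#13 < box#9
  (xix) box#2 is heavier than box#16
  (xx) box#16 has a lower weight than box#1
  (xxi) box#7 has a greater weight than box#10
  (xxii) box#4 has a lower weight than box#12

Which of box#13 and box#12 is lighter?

box#13

The relevant relations are box#13 < box#9; box#9 < box#8; box#8 < box#14; box#14 < box#2; box#2 < box#1; box#1 < box#12.
Together: box#13 < box#9 < box#8 < box#14 < box#2 < box#1 < box#12.
So box#13 < box#12; box#13 is the lighter of the two.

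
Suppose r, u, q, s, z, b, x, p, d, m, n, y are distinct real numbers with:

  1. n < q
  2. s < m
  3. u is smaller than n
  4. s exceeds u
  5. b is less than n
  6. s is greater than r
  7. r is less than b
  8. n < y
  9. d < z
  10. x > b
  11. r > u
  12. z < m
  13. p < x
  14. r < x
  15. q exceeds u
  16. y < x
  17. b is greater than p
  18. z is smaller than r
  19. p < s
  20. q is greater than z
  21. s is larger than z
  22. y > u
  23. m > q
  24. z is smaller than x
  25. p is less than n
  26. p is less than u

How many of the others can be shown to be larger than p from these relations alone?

9

Directly above p: u, b, n, s, x.
One step further: r, y, q, m (9 so far).
Nothing else is reachable above p; 9 in all.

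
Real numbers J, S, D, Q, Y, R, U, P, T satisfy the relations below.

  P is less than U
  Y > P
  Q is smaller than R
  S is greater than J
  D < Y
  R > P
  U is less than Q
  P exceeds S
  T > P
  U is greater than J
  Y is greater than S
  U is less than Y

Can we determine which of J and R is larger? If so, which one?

The relevant relations are J < S; S < P; P < U; U < Q; Q < R.
Together: J < S < P < U < Q < R.
So R is larger.

R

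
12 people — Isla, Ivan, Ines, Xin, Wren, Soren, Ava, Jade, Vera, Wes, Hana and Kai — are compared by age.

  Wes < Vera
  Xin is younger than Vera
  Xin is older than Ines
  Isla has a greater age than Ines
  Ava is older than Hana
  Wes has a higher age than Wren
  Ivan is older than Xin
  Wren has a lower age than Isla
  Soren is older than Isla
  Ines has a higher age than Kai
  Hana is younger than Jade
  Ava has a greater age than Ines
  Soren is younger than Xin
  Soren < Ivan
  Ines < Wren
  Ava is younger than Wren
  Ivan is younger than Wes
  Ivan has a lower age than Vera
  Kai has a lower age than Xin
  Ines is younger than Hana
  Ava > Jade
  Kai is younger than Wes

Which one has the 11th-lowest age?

Wes

Piecing the relations together gives one ordering: Kai < Ines < Hana < Jade < Ava < Wren < Isla < Soren < Xin < Ivan < Wes < Vera.
The 11th smallest is Wes.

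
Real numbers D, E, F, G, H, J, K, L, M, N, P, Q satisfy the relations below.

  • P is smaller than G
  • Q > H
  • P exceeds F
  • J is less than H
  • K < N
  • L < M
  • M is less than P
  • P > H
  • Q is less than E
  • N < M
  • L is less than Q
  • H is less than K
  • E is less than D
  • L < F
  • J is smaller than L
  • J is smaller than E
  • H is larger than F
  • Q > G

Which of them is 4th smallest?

H

Chaining the given pairs: J < L < F < H < K < N < M < P < G < Q < E < D.
The 4th smallest is H.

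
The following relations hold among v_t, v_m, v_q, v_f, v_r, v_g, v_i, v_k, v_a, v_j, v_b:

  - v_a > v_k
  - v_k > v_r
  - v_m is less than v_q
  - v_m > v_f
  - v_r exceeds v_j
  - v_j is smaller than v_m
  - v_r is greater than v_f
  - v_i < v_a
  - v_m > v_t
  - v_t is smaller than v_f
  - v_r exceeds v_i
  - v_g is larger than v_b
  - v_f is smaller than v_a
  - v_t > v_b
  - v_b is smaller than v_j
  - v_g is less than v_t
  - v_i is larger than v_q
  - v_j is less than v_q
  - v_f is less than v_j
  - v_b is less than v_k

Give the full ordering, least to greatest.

v_b < v_g < v_t < v_f < v_j < v_m < v_q < v_i < v_r < v_k < v_a

The consecutive links are each given: v_b < v_g; v_g < v_t; v_t < v_f; v_f < v_j; v_j < v_m; v_m < v_q; v_q < v_i; v_i < v_r; v_r < v_k; v_k < v_a.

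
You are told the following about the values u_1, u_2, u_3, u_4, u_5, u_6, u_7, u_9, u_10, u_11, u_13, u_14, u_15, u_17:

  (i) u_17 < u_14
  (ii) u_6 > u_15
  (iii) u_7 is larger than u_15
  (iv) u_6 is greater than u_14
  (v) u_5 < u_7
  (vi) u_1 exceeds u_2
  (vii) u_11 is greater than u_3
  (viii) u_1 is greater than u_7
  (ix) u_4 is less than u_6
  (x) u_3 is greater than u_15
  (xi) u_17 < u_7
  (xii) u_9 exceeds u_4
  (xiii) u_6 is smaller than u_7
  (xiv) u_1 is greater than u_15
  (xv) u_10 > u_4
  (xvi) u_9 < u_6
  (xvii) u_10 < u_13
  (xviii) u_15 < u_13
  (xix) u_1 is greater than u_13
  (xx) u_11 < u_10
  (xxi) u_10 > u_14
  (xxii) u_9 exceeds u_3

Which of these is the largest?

u_1

u_4 is not greatest since u_4 < u_9; u_2 is not greatest since u_2 < u_1; u_15 is not greatest since u_15 < u_3; u_5 is not greatest since u_5 < u_7; u_17 is not greatest since u_17 < u_7; u_3 is not greatest since u_3 < u_11; u_11 is not greatest since u_11 < u_10; u_14 is not greatest since u_14 < u_10; u_9 is not greatest since u_9 < u_6; u_6 is not greatest since u_6 < u_7; u_10 is not greatest since u_10 < u_13; u_7 is not greatest since u_7 < u_1; u_13 is not greatest since u_13 < u_1.
Only u_1 has nothing above it, so u_1 is the largest.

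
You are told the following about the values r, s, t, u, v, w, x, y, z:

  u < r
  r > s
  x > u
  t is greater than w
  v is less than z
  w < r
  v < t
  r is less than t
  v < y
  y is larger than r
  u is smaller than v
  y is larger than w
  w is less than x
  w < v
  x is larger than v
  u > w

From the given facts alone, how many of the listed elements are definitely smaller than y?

From y the given relations immediately reach w, v, r.
From those, u, s — 5 in total.
No other element is forced below y by the given relations, so the count is 5.

5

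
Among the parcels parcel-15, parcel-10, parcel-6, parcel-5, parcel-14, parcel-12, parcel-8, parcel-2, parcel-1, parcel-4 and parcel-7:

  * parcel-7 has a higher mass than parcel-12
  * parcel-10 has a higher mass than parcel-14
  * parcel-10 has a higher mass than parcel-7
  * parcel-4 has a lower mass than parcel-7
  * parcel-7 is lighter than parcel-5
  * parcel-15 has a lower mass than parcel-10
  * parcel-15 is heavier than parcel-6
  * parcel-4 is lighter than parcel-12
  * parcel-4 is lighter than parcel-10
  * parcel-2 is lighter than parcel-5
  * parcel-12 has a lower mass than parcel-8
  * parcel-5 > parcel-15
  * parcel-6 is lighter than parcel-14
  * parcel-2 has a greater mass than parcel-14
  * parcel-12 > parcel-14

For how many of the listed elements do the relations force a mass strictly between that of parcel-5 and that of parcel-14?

The relations place parcel-14 below parcel-5. An element lies strictly between them when it is forced above parcel-14 and also forced below parcel-5.
Above parcel-14: {parcel-2, parcel-12, parcel-7, parcel-8, parcel-10}. Below parcel-5: {parcel-6, parcel-15, parcel-4, parcel-2, parcel-12, parcel-7}.
Intersection: {parcel-2, parcel-12, parcel-7} — 3.

3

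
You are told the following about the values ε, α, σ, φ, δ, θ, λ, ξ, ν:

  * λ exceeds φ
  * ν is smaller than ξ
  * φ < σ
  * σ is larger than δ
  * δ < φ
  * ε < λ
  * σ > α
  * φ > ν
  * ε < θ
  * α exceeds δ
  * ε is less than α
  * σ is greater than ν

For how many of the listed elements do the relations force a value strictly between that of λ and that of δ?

1

The relations place δ below λ. An element lies strictly between them when it is forced above δ and also forced below λ.
Above δ: {α, φ, σ}. Below λ: {ε, ν, φ}.
Intersection: {φ} — 1.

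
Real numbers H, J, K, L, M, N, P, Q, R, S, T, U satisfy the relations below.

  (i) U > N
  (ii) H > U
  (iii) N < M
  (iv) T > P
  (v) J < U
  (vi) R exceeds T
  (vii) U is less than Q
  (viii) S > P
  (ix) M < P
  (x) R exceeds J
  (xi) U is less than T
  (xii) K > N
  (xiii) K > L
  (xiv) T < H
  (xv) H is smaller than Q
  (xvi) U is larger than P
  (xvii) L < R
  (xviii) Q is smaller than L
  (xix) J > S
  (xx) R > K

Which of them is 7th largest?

U

Chaining the given pairs: N < M < P < S < J < U < T < H < Q < L < K < R.
The 7th largest is U.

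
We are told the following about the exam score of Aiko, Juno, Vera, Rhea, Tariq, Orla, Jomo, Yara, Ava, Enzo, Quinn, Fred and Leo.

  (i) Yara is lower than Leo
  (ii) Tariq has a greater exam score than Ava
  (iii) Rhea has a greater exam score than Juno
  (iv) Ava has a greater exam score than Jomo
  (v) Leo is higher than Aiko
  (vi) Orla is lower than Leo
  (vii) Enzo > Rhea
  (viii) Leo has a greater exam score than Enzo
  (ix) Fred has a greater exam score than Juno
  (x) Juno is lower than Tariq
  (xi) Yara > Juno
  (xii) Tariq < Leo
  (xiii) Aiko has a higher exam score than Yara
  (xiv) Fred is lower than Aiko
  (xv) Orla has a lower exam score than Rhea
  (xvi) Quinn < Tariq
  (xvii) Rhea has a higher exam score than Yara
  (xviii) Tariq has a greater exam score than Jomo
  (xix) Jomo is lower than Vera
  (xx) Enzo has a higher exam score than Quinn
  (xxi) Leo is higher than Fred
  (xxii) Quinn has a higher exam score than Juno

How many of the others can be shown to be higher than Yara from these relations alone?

From Yara the given relations immediately reach Rhea, Aiko, Leo.
From those, Enzo — 4 in total.
No other element is forced above Yara by the given relations, so the count is 4.

4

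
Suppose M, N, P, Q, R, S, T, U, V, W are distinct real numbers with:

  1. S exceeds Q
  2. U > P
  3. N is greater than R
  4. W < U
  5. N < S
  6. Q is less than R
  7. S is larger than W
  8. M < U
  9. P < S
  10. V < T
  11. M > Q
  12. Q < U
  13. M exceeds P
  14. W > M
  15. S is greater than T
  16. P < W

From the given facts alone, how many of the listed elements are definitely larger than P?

Directly above P: M, W, U, S.
No other element is forced above P by the given relations, so the count is 4.

4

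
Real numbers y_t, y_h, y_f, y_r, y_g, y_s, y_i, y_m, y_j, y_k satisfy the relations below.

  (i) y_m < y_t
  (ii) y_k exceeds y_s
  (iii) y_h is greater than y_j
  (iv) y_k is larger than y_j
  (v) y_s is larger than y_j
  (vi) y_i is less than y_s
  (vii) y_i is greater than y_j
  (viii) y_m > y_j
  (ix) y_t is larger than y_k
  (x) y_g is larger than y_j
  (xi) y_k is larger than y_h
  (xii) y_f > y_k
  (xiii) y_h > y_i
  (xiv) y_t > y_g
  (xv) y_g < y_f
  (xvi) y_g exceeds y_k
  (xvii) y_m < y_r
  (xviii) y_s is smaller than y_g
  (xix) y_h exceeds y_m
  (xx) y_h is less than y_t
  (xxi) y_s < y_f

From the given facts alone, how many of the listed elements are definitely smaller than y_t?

7

The elements the relations force below y_t are y_j, y_i, y_s, y_m, y_h, y_k, y_g — no chain reaches any other.
That is 7.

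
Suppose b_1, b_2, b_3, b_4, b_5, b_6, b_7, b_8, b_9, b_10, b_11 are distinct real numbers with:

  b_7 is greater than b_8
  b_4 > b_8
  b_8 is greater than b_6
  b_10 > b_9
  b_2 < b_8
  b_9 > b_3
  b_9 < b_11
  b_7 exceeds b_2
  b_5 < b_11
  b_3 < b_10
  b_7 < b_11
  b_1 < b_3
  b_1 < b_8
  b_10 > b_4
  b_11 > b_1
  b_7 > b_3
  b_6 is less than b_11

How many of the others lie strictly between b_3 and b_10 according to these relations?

1

Chaining upward from b_3 reaches: b_9, b_7, b_11.
Chaining downward from b_10 reaches: b_2, b_1, b_6, b_8, b_9, b_4.
Strictly between b_3 and b_10 are those in both lists: b_9 — 1 element.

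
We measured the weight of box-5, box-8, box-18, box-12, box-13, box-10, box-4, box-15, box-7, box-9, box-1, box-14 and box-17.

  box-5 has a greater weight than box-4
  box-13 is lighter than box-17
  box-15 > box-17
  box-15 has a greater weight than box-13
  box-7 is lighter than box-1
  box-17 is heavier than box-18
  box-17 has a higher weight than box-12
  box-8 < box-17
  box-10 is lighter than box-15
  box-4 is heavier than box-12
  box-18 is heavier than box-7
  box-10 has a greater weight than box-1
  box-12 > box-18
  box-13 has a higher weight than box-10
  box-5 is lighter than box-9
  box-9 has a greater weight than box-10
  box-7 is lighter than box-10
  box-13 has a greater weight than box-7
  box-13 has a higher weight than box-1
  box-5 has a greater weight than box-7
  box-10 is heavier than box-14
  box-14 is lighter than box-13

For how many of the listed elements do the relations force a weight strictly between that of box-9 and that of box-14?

Chaining upward from box-14 reaches: box-10, box-13, box-17, box-15.
Chaining downward from box-9 reaches: box-7, box-18, box-12, box-4, box-5, box-1, box-10.
Strictly between box-14 and box-9 are those in both lists: box-10 — 1 element.

1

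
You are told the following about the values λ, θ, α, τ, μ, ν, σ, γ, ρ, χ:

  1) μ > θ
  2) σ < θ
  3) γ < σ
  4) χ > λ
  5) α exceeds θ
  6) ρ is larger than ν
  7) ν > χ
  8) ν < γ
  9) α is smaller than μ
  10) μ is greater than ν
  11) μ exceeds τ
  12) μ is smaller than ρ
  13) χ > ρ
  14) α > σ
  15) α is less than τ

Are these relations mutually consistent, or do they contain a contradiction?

inconsistent

We have ρ < χ stated directly, yet also χ < ν < γ < σ < θ < α < τ < μ < ρ by chaining the others — so χ < ρ. Contradiction.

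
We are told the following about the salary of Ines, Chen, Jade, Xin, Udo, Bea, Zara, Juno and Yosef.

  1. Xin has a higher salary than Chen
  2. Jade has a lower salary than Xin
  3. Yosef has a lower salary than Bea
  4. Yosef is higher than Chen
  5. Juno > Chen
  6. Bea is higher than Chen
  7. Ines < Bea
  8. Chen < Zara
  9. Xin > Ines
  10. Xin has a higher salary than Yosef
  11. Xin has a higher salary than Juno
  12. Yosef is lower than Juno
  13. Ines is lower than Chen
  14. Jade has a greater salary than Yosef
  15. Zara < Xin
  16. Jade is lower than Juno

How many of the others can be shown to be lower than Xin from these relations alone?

6

From Xin the given relations immediately reach Ines, Chen, Yosef, Zara, Jade, Juno.
No other element is forced below Xin by the given relations, so the count is 6.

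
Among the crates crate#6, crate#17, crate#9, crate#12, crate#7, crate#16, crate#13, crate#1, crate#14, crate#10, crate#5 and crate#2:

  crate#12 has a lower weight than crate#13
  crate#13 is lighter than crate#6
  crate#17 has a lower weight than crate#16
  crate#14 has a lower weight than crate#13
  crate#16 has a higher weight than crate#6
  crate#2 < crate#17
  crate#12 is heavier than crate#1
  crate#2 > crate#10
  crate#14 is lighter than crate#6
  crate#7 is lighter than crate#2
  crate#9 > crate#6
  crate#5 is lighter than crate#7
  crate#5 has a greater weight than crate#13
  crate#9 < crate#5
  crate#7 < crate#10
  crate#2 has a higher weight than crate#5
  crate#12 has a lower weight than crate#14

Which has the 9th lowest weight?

Piecing the relations together gives one ordering: crate#1 < crate#12 < crate#14 < crate#13 < crate#6 < crate#9 < crate#5 < crate#7 < crate#10 < crate#2 < crate#17 < crate#16.
The 9th smallest is crate#10.

crate#10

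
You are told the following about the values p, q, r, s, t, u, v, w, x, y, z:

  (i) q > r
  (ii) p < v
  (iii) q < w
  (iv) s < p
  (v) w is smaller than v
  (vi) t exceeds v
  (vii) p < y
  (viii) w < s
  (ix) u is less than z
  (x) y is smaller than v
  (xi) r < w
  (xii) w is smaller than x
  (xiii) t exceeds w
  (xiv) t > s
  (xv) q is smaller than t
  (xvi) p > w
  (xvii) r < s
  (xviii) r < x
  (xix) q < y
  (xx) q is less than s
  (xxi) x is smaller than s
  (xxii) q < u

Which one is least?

Chaining upward from r: directly above it, q, w, x, s; then p, u, y, v, t; then z.
That covers every other element, and nothing is given below r, so r is the least.

r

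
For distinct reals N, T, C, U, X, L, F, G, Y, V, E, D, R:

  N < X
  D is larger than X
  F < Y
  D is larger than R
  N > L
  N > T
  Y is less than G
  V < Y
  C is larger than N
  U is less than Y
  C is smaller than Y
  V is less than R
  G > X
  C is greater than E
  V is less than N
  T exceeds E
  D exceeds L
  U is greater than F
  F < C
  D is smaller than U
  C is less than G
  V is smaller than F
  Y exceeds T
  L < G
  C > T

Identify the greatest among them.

G

V is not greatest since V < F; E is not greatest since E < T; F is not greatest since F < Y; T is not greatest since T < C; L is not greatest since L < D; R is not greatest since R < D; N is not greatest since N < X; C is not greatest since C < G; X is not greatest since X < D; D is not greatest since D < U; U is not greatest since U < Y; Y is not greatest since Y < G.
Only G has nothing above it, so G is the greatest.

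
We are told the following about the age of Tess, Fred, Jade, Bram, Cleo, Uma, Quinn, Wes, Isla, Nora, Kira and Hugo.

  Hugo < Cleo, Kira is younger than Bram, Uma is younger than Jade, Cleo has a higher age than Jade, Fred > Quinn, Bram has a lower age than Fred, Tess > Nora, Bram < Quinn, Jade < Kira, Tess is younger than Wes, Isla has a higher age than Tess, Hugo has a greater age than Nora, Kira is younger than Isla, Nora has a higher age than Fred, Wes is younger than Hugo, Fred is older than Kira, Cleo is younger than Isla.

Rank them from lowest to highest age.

Each adjacent pair is fixed by a given relation: Uma < Jade; Jade < Kira; Kira < Bram; Bram < Quinn; Quinn < Fred; Fred < Nora; Nora < Tess; Tess < Wes; Wes < Hugo; Hugo < Cleo; Cleo < Isla. Chaining them end to end gives the full order.

Uma < Jade < Kira < Bram < Quinn < Fred < Nora < Tess < Wes < Hugo < Cleo < Isla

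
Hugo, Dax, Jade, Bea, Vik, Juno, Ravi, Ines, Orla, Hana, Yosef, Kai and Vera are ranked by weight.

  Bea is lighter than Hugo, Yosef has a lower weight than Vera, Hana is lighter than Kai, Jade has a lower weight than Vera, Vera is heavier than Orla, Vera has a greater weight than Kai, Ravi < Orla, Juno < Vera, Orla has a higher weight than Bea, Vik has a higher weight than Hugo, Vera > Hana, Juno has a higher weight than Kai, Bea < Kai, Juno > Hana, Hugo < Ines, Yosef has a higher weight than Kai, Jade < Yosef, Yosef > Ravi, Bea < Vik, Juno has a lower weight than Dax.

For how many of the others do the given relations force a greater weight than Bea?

Directly above Bea: Hugo, Vik, Kai, Orla.
One step further: Yosef, Juno, Vera, Ines (8 so far).
One step further: Dax (9 so far).
No other element is forced above Bea by the given relations, so the count is 9.

9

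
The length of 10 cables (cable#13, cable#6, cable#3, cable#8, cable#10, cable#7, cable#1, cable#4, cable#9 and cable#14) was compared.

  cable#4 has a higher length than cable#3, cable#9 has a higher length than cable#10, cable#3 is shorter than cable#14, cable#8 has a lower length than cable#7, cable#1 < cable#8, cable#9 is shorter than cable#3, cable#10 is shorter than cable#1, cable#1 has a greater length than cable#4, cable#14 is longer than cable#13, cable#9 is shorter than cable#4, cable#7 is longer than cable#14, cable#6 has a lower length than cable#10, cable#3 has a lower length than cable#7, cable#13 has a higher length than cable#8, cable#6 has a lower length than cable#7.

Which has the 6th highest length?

cable#4

The consecutive relations fix a unique order: cable#6 < cable#10 < cable#9 < cable#3 < cable#4 < cable#1 < cable#8 < cable#13 < cable#14 < cable#7.
The 6th largest is cable#4.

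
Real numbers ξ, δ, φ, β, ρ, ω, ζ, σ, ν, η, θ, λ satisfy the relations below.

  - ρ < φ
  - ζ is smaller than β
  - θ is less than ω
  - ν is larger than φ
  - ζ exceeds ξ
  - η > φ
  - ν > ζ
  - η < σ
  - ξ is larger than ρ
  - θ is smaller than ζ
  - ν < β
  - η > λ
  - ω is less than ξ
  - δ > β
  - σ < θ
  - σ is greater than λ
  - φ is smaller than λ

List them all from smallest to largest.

The consecutive links are each given: ρ < φ; φ < λ; λ < η; η < σ; σ < θ; θ < ω; ω < ξ; ξ < ζ; ζ < ν; ν < β; β < δ.

ρ < φ < λ < η < σ < θ < ω < ξ < ζ < ν < β < δ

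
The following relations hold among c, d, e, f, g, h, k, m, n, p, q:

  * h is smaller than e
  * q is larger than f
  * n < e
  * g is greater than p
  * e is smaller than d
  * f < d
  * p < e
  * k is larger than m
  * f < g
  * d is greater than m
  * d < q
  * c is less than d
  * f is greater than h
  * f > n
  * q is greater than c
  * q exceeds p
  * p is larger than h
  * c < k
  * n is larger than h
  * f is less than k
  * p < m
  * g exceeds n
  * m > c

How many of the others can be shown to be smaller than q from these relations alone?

Directly below q: p, c, f, d.
One step further: h, n, m, e (8 so far).
No other element is forced below q by the given relations, so the count is 8.

8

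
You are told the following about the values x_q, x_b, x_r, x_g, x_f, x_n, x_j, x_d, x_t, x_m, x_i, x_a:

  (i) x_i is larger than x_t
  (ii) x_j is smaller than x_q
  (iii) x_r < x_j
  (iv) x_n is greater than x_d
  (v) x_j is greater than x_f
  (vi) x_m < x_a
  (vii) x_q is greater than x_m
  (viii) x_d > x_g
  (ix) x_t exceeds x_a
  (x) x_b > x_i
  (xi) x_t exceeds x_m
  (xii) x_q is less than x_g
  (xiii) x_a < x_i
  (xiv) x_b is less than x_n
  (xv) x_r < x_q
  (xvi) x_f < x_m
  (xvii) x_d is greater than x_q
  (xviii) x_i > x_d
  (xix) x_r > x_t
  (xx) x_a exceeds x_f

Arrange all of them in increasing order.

Nothing is placed below x_f, so it is least; from there x_f < x_m; x_m < x_a; x_a < x_t; x_t < x_r; x_r < x_j; x_j < x_q; x_q < x_g; x_g < x_d; x_d < x_i; x_i < x_b; x_b < x_n, each given directly.

x_f < x_m < x_a < x_t < x_r < x_j < x_q < x_g < x_d < x_i < x_b < x_n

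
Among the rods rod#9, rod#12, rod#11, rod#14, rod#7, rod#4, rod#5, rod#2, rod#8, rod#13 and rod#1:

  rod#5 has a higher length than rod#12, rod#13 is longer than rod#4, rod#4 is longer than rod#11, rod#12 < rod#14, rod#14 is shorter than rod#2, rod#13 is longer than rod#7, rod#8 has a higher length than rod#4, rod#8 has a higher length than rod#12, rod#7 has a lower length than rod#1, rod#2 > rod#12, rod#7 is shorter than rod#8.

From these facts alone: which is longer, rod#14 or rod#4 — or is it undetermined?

undetermined

Following every chain through rod#14: above rod#14 we get rod#2; below rod#14 we get rod#12.
rod#4 is not reached, and no chain runs the other way from rod#4 to rod#14.
So the given relations leave the order of rod#14 and rod#4 undetermined.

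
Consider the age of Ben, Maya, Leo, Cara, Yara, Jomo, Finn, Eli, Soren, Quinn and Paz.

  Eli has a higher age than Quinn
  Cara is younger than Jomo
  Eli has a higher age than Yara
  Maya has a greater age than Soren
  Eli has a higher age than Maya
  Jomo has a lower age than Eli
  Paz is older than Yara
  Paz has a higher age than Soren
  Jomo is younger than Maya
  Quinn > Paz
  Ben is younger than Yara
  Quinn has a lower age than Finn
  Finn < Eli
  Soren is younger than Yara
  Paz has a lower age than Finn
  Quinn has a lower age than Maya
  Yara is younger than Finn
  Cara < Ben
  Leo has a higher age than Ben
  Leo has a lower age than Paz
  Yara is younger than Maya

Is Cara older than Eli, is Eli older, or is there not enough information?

Chaining the given relations: Cara < Ben < Yara < Paz < Quinn < Finn < Eli.
So Eli is older.

Eli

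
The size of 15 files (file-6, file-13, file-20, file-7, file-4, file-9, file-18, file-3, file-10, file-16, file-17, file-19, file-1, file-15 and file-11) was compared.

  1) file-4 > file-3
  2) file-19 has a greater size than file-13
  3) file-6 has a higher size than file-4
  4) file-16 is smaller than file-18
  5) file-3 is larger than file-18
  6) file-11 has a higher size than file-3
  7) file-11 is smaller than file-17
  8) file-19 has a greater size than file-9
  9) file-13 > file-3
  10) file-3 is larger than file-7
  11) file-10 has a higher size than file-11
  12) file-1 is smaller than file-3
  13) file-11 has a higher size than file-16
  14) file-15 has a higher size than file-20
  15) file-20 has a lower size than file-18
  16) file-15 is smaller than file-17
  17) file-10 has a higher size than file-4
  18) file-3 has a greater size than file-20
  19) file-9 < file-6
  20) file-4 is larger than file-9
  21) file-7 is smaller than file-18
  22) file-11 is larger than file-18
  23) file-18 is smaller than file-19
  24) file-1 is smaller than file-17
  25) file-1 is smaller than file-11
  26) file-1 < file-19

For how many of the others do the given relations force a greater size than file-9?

4

Directly above file-9: file-4, file-19, file-6.
One step further: file-10 (4 so far).
Nothing else is reachable above file-9; 4 in all.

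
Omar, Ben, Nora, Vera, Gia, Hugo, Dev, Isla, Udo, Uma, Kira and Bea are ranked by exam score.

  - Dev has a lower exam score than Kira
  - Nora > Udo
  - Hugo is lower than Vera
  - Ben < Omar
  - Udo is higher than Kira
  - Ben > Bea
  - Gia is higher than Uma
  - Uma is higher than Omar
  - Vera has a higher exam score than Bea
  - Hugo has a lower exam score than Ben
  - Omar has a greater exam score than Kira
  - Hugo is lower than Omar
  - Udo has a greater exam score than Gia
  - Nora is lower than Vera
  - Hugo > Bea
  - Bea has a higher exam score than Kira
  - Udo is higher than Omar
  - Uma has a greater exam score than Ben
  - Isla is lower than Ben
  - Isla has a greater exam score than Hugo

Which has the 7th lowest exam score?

Omar

Chaining the given pairs: Dev < Kira < Bea < Hugo < Isla < Ben < Omar < Uma < Gia < Udo < Nora < Vera.
Counting 7 from the smallest end gives Omar.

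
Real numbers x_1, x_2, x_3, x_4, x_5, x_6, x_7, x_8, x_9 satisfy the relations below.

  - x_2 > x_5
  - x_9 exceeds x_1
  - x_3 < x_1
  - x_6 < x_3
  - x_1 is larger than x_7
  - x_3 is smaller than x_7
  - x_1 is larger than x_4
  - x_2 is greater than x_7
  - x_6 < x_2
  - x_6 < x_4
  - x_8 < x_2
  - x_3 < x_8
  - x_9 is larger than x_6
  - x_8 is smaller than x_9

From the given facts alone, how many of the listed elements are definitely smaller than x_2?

The elements the relations force below x_2 are x_6, x_3, x_7, x_5, x_8 — no chain reaches any other.
That is 5.

5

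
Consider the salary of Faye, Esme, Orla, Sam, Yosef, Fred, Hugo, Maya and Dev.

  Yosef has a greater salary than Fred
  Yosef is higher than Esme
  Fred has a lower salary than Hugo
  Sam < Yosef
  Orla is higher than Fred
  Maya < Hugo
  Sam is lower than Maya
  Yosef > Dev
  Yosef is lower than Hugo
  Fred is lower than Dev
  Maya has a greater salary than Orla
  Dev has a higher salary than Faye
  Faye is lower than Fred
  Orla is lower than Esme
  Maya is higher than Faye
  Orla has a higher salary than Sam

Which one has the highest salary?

Hugo

Faye is not greatest since Faye < Fred; Fred is not greatest since Fred < Dev; Dev is not greatest since Dev < Yosef; Sam is not greatest since Sam < Orla; Orla is not greatest since Orla < Maya; Esme is not greatest since Esme < Yosef; Maya is not greatest since Maya < Hugo; Yosef is not greatest since Yosef < Hugo.
Only Hugo has nothing above it, so Hugo is the highest salary.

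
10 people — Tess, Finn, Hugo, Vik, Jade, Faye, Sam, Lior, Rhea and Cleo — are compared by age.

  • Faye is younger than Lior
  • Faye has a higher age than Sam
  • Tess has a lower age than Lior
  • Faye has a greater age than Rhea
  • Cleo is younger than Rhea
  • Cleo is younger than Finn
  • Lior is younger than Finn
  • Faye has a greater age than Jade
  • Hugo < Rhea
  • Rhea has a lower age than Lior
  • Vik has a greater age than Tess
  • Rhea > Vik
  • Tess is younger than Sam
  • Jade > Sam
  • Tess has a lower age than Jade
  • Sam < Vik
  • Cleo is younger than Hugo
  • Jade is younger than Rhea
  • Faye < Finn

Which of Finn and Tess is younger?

Link the given pairs in sequence: Tess < Sam; Sam < Jade; Jade < Rhea; Rhea < Faye; Faye < Lior; Lior < Finn.
Chaining these gives Tess < Sam < Jade < Rhea < Faye < Lior < Finn.
So Tess < Finn; Tess is the younger of the two.

Tess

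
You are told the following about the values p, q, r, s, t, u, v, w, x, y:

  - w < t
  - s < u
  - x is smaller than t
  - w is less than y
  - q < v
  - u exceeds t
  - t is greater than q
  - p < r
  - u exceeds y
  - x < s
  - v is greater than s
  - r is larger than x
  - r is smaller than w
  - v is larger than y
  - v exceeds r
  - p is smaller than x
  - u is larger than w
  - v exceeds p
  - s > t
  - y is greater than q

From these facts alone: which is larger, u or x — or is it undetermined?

u

The relevant relations are x < r; r < w; w < t; t < s; s < u.
Together: x < r < w < t < s < u.
So u is larger.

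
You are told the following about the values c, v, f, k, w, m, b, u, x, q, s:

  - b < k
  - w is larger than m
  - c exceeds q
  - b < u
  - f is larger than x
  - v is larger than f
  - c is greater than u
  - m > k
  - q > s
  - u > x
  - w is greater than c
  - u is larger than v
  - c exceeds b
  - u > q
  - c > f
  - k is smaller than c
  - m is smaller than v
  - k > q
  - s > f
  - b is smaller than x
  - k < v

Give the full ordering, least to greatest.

b < x < f < s < q < k < m < v < u < c < w

Each adjacent pair is fixed by a given relation: b < x; x < f; f < s; s < q; q < k; k < m; m < v; v < u; u < c; c < w. Chaining them end to end gives the full order.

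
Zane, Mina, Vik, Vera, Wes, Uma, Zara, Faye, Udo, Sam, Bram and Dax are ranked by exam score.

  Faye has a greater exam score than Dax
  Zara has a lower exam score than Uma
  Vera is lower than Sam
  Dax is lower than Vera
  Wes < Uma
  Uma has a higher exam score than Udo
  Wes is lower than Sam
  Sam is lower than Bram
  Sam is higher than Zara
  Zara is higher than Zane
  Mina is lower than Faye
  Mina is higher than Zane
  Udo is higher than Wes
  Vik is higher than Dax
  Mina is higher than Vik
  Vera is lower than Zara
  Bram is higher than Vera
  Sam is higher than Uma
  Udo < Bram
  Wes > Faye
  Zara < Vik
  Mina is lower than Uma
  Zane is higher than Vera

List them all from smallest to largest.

Dax < Vera < Zane < Zara < Vik < Mina < Faye < Wes < Udo < Uma < Sam < Bram

Each adjacent pair is fixed by a given relation: Dax < Vera; Vera < Zane; Zane < Zara; Zara < Vik; Vik < Mina; Mina < Faye; Faye < Wes; Wes < Udo; Udo < Uma; Uma < Sam; Sam < Bram. Chaining them end to end gives the full order.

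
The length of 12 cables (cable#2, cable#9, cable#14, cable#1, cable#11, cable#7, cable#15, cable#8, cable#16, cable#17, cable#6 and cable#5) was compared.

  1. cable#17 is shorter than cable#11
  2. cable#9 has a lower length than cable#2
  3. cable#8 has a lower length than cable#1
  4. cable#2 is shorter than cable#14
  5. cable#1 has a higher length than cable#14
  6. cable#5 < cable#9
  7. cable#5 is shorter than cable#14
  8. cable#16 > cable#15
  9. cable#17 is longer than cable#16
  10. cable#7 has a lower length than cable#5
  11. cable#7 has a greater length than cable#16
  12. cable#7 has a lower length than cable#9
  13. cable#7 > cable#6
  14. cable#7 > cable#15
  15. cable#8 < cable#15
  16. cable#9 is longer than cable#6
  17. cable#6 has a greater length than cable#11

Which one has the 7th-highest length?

Chaining the given pairs: cable#8 < cable#15 < cable#16 < cable#17 < cable#11 < cable#6 < cable#7 < cable#5 < cable#9 < cable#2 < cable#14 < cable#1.
The 7th largest is cable#6.

cable#6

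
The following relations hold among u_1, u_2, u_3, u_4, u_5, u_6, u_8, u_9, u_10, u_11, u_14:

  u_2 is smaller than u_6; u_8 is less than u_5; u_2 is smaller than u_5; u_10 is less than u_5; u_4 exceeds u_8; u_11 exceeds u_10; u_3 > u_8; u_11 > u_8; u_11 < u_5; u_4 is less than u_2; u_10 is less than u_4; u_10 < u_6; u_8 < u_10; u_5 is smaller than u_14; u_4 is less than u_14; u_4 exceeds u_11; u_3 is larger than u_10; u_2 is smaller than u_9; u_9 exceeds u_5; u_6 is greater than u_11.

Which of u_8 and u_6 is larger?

u_8 < u_10 and u_10 < u_11 give u_8 < u_11.
Then u_11 < u_4 extends the chain to u_4.
With u_4 < u_2: u_8 < u_10 < u_11 < u_4 < u_2.
Then u_2 < u_6 extends the chain to u_6.
So u_8 < u_6; u_6 is the larger of the two.

u_6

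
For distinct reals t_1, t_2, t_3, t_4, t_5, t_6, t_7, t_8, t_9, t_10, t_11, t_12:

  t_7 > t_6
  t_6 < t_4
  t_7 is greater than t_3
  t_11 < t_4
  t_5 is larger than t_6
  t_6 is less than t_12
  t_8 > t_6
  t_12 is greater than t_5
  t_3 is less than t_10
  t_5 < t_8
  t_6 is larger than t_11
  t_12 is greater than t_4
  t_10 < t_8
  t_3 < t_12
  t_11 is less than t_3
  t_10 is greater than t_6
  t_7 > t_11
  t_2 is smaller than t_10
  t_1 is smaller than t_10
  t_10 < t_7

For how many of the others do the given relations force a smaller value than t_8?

7

The elements the relations force below t_8 are t_11, t_6, t_1, t_3, t_2, t_10, t_5 — no chain reaches any other.
That is 7.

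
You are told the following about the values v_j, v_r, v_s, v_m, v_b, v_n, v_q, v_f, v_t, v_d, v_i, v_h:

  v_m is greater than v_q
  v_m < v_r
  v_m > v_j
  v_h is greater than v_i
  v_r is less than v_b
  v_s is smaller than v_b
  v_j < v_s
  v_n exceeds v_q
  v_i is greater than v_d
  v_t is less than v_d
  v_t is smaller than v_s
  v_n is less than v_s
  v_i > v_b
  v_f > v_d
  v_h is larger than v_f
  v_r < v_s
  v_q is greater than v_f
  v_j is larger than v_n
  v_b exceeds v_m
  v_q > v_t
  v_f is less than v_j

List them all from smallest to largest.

Each adjacent pair is fixed by a given relation: v_t < v_d; v_d < v_f; v_f < v_q; v_q < v_n; v_n < v_j; v_j < v_m; v_m < v_r; v_r < v_s; v_s < v_b; v_b < v_i; v_i < v_h. Chaining them end to end gives the full order.

v_t < v_d < v_f < v_q < v_n < v_j < v_m < v_r < v_s < v_b < v_i < v_h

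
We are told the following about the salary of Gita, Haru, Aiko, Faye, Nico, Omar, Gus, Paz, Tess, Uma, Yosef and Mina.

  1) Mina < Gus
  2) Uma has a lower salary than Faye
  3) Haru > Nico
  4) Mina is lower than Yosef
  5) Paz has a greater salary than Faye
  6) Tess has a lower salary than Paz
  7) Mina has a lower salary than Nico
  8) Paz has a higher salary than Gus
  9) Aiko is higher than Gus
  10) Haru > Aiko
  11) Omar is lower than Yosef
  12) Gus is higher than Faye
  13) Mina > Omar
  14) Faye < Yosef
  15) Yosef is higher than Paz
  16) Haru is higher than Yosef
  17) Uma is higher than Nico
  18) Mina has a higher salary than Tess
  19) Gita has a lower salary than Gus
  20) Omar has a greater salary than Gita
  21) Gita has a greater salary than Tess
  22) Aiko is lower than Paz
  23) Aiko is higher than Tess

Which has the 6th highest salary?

Faye

Chaining the given pairs: Tess < Gita < Omar < Mina < Nico < Uma < Faye < Gus < Aiko < Paz < Yosef < Haru.
Counting 6 from the largest end gives Faye.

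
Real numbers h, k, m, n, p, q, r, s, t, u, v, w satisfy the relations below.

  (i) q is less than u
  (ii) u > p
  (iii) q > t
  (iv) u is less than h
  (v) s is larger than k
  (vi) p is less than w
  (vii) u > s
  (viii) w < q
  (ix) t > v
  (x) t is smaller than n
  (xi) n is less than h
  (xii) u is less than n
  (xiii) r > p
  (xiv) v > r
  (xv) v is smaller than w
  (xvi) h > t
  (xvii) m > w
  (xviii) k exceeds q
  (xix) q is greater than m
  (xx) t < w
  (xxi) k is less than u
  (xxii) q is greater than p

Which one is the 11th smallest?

The consecutive relations fix a unique order: p < r < v < t < w < m < q < k < s < u < n < h.
Counting 11 from the smallest end gives n.

n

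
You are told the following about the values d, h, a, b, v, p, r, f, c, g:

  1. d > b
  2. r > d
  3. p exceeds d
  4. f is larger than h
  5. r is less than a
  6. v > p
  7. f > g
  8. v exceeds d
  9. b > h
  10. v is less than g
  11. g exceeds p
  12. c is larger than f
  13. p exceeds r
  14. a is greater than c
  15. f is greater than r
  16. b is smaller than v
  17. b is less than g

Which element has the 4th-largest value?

The consecutive relations fix a unique order: h < b < d < r < p < v < g < f < c < a.
The 4th largest is g.

g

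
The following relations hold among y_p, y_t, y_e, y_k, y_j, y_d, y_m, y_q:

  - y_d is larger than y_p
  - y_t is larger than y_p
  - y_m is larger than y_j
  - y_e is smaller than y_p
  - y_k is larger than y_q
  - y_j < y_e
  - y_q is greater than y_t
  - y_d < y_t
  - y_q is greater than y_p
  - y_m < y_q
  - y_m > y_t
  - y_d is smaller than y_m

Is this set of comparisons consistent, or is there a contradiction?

The single ordering y_j < y_e < y_p < y_d < y_t < y_m < y_q < y_k satisfies every listed relation, so no contradiction arises.

consistent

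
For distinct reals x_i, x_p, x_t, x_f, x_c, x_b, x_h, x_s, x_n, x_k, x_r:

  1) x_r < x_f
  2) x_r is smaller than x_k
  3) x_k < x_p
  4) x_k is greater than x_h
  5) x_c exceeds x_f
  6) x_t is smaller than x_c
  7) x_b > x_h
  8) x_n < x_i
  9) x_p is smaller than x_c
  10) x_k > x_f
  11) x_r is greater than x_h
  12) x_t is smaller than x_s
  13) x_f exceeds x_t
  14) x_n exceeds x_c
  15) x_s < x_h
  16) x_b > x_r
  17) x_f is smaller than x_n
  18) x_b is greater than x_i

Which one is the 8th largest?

x_r

The consecutive relations fix a unique order: x_t < x_s < x_h < x_r < x_f < x_k < x_p < x_c < x_n < x_i < x_b.
Counting 8 from the largest end gives x_r.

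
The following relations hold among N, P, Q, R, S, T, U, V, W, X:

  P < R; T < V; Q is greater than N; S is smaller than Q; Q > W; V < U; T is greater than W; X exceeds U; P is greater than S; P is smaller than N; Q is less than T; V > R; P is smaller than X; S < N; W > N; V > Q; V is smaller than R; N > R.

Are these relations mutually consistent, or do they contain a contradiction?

Chaining the given relations yields R < N < W < Q < T < V, so R < V. But one relation states V < R. These cannot both hold.

inconsistent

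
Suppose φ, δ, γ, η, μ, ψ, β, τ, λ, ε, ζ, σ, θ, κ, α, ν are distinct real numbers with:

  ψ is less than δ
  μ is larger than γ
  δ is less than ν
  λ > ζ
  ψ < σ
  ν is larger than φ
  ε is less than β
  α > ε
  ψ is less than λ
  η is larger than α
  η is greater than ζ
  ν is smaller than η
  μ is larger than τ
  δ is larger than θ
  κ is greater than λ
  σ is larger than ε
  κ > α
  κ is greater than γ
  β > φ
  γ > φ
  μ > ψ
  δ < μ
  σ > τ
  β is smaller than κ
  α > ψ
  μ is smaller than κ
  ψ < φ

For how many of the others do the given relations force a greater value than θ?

5

Directly above θ: δ.
One step further: μ, ν (3 so far).
One step further: η, κ (5 so far).
No other element is forced above θ by the given relations, so the count is 5.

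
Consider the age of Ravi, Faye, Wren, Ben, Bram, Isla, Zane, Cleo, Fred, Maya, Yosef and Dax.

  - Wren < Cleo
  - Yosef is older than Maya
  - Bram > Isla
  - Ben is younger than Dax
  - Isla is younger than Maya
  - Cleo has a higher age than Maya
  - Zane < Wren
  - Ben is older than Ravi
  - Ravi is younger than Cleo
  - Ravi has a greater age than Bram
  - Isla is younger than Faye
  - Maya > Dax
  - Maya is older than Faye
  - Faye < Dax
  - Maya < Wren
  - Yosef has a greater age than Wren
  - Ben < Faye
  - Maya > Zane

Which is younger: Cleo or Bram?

Bram

Link the given pairs in sequence: Bram < Ravi; Ravi < Ben; Ben < Faye; Faye < Dax; Dax < Maya; Maya < Wren; Wren < Cleo.
Together: Bram < Ravi < Ben < Faye < Dax < Maya < Wren < Cleo.
So Bram < Cleo; Bram is the younger of the two.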